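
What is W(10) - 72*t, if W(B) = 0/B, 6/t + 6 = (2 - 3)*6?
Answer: 36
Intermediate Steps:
t = -1/2 (t = 6/(-6 + (2 - 3)*6) = 6/(-6 - 1*6) = 6/(-6 - 6) = 6/(-12) = 6*(-1/12) = -1/2 ≈ -0.50000)
W(B) = 0
W(10) - 72*t = 0 - 72*(-1/2) = 0 + 36 = 36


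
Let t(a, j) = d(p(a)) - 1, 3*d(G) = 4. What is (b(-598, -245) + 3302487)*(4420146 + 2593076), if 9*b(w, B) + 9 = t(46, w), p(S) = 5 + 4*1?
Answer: 625348828700306/27 ≈ 2.3161e+13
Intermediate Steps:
p(S) = 9 (p(S) = 5 + 4 = 9)
d(G) = 4/3 (d(G) = (⅓)*4 = 4/3)
t(a, j) = ⅓ (t(a, j) = 4/3 - 1 = ⅓)
b(w, B) = -26/27 (b(w, B) = -1 + (⅑)*(⅓) = -1 + 1/27 = -26/27)
(b(-598, -245) + 3302487)*(4420146 + 2593076) = (-26/27 + 3302487)*(4420146 + 2593076) = (89167123/27)*7013222 = 625348828700306/27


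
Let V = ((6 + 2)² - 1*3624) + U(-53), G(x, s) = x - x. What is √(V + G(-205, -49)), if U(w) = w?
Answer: I*√3613 ≈ 60.108*I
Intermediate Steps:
G(x, s) = 0
V = -3613 (V = ((6 + 2)² - 1*3624) - 53 = (8² - 3624) - 53 = (64 - 3624) - 53 = -3560 - 53 = -3613)
√(V + G(-205, -49)) = √(-3613 + 0) = √(-3613) = I*√3613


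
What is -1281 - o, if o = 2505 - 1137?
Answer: -2649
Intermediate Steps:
o = 1368
-1281 - o = -1281 - 1*1368 = -1281 - 1368 = -2649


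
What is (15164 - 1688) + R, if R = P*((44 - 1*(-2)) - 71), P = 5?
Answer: 13351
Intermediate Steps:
R = -125 (R = 5*((44 - 1*(-2)) - 71) = 5*((44 + 2) - 71) = 5*(46 - 71) = 5*(-25) = -125)
(15164 - 1688) + R = (15164 - 1688) - 125 = 13476 - 125 = 13351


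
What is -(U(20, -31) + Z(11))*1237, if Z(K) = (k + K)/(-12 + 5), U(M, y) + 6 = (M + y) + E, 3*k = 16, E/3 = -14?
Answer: 227608/3 ≈ 75869.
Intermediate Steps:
E = -42 (E = 3*(-14) = -42)
k = 16/3 (k = (⅓)*16 = 16/3 ≈ 5.3333)
U(M, y) = -48 + M + y (U(M, y) = -6 + ((M + y) - 42) = -6 + (-42 + M + y) = -48 + M + y)
Z(K) = -16/21 - K/7 (Z(K) = (16/3 + K)/(-12 + 5) = (16/3 + K)/(-7) = (16/3 + K)*(-⅐) = -16/21 - K/7)
-(U(20, -31) + Z(11))*1237 = -((-48 + 20 - 31) + (-16/21 - ⅐*11))*1237 = -(-59 + (-16/21 - 11/7))*1237 = -(-59 - 7/3)*1237 = -(-184)*1237/3 = -1*(-227608/3) = 227608/3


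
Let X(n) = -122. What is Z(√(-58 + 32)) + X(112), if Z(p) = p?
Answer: -122 + I*√26 ≈ -122.0 + 5.099*I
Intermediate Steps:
Z(√(-58 + 32)) + X(112) = √(-58 + 32) - 122 = √(-26) - 122 = I*√26 - 122 = -122 + I*√26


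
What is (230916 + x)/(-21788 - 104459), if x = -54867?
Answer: -176049/126247 ≈ -1.3945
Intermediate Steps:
(230916 + x)/(-21788 - 104459) = (230916 - 54867)/(-21788 - 104459) = 176049/(-126247) = 176049*(-1/126247) = -176049/126247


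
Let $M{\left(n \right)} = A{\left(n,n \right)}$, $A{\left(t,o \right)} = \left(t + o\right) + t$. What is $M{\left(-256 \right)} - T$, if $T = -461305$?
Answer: $460537$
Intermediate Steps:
$A{\left(t,o \right)} = o + 2 t$ ($A{\left(t,o \right)} = \left(o + t\right) + t = o + 2 t$)
$M{\left(n \right)} = 3 n$ ($M{\left(n \right)} = n + 2 n = 3 n$)
$M{\left(-256 \right)} - T = 3 \left(-256\right) - -461305 = -768 + 461305 = 460537$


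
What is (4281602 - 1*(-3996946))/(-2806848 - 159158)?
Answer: -4139274/1483003 ≈ -2.7911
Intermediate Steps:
(4281602 - 1*(-3996946))/(-2806848 - 159158) = (4281602 + 3996946)/(-2966006) = 8278548*(-1/2966006) = -4139274/1483003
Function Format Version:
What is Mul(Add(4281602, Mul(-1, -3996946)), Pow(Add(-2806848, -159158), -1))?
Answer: Rational(-4139274, 1483003) ≈ -2.7911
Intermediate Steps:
Mul(Add(4281602, Mul(-1, -3996946)), Pow(Add(-2806848, -159158), -1)) = Mul(Add(4281602, 3996946), Pow(-2966006, -1)) = Mul(8278548, Rational(-1, 2966006)) = Rational(-4139274, 1483003)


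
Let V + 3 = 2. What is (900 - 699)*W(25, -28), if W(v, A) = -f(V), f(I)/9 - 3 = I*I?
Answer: -7236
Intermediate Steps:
V = -1 (V = -3 + 2 = -1)
f(I) = 27 + 9*I**2 (f(I) = 27 + 9*(I*I) = 27 + 9*I**2)
W(v, A) = -36 (W(v, A) = -(27 + 9*(-1)**2) = -(27 + 9*1) = -(27 + 9) = -1*36 = -36)
(900 - 699)*W(25, -28) = (900 - 699)*(-36) = 201*(-36) = -7236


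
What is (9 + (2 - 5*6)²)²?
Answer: 628849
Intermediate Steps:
(9 + (2 - 5*6)²)² = (9 + (2 - 30)²)² = (9 + (-28)²)² = (9 + 784)² = 793² = 628849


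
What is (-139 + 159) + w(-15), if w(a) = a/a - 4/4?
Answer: 20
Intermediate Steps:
w(a) = 0 (w(a) = 1 - 4*¼ = 1 - 1 = 0)
(-139 + 159) + w(-15) = (-139 + 159) + 0 = 20 + 0 = 20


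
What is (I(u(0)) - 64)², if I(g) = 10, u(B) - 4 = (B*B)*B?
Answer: 2916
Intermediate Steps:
u(B) = 4 + B³ (u(B) = 4 + (B*B)*B = 4 + B²*B = 4 + B³)
(I(u(0)) - 64)² = (10 - 64)² = (-54)² = 2916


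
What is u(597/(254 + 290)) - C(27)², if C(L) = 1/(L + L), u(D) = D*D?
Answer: 259748177/215737344 ≈ 1.2040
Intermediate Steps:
u(D) = D²
C(L) = 1/(2*L)
u(597/(254 + 290)) - C(27)² = (597/(254 + 290))² - ((½)/27)² = (597/544)² - ((½)*(1/27))² = (597*(1/544))² - (1/54)² = (597/544)² - 1*1/2916 = 356409/295936 - 1/2916 = 259748177/215737344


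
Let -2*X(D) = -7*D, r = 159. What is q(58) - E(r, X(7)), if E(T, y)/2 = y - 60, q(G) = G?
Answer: 129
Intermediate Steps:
X(D) = 7*D/2 (X(D) = -(-7)*D/2 = 7*D/2)
E(T, y) = -120 + 2*y (E(T, y) = 2*(y - 60) = 2*(-60 + y) = -120 + 2*y)
q(58) - E(r, X(7)) = 58 - (-120 + 2*((7/2)*7)) = 58 - (-120 + 2*(49/2)) = 58 - (-120 + 49) = 58 - 1*(-71) = 58 + 71 = 129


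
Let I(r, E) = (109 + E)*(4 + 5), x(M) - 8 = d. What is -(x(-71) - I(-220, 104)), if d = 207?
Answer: 1702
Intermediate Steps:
x(M) = 215 (x(M) = 8 + 207 = 215)
I(r, E) = 981 + 9*E (I(r, E) = (109 + E)*9 = 981 + 9*E)
-(x(-71) - I(-220, 104)) = -(215 - (981 + 9*104)) = -(215 - (981 + 936)) = -(215 - 1*1917) = -(215 - 1917) = -1*(-1702) = 1702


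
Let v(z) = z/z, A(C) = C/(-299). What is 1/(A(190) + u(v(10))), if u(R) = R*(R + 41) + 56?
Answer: 299/29112 ≈ 0.010271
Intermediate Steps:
A(C) = -C/299 (A(C) = C*(-1/299) = -C/299)
v(z) = 1
u(R) = 56 + R*(41 + R) (u(R) = R*(41 + R) + 56 = 56 + R*(41 + R))
1/(A(190) + u(v(10))) = 1/(-1/299*190 + (56 + 1² + 41*1)) = 1/(-190/299 + (56 + 1 + 41)) = 1/(-190/299 + 98) = 1/(29112/299) = 299/29112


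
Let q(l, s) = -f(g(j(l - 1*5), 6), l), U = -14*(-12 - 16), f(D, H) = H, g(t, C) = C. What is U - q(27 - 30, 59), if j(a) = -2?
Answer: 389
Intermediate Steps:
U = 392 (U = -14*(-28) = 392)
q(l, s) = -l
U - q(27 - 30, 59) = 392 - (-1)*(27 - 30) = 392 - (-1)*(-3) = 392 - 1*3 = 392 - 3 = 389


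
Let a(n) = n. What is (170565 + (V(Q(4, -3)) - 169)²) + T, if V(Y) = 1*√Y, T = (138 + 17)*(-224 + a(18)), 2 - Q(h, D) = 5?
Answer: 167193 - 338*I*√3 ≈ 1.6719e+5 - 585.43*I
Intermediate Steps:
Q(h, D) = -3 (Q(h, D) = 2 - 1*5 = 2 - 5 = -3)
T = -31930 (T = (138 + 17)*(-224 + 18) = 155*(-206) = -31930)
V(Y) = √Y
(170565 + (V(Q(4, -3)) - 169)²) + T = (170565 + (√(-3) - 169)²) - 31930 = (170565 + (I*√3 - 169)²) - 31930 = (170565 + (-169 + I*√3)²) - 31930 = 138635 + (-169 + I*√3)²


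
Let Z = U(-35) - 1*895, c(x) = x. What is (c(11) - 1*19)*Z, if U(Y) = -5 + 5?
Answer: 7160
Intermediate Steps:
U(Y) = 0
Z = -895 (Z = 0 - 1*895 = 0 - 895 = -895)
(c(11) - 1*19)*Z = (11 - 1*19)*(-895) = (11 - 19)*(-895) = -8*(-895) = 7160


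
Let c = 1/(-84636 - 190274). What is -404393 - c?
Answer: -111171679629/274910 ≈ -4.0439e+5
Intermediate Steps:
c = -1/274910 (c = 1/(-274910) = -1/274910 ≈ -3.6376e-6)
-404393 - c = -404393 - 1*(-1/274910) = -404393 + 1/274910 = -111171679629/274910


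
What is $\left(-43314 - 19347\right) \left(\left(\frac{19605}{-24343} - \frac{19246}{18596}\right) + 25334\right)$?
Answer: $- \frac{359280113564417517}{226341214} \approx -1.5873 \cdot 10^{9}$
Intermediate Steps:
$\left(-43314 - 19347\right) \left(\left(\frac{19605}{-24343} - \frac{19246}{18596}\right) + 25334\right) = - 62661 \left(\left(19605 \left(- \frac{1}{24343}\right) - \frac{9623}{9298}\right) + 25334\right) = - 62661 \left(\left(- \frac{19605}{24343} - \frac{9623}{9298}\right) + 25334\right) = - 62661 \left(- \frac{416539979}{226341214} + 25334\right) = \left(-62661\right) \frac{5733711775497}{226341214} = - \frac{359280113564417517}{226341214}$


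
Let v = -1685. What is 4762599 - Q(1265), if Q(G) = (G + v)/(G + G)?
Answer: 1204937589/253 ≈ 4.7626e+6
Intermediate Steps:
Q(G) = (-1685 + G)/(2*G) (Q(G) = (G - 1685)/(G + G) = (-1685 + G)/((2*G)) = (-1685 + G)*(1/(2*G)) = (-1685 + G)/(2*G))
4762599 - Q(1265) = 4762599 - (-1685 + 1265)/(2*1265) = 4762599 - (-420)/(2*1265) = 4762599 - 1*(-42/253) = 4762599 + 42/253 = 1204937589/253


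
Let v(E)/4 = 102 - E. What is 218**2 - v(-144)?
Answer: 46540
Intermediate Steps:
v(E) = 408 - 4*E (v(E) = 4*(102 - E) = 408 - 4*E)
218**2 - v(-144) = 218**2 - (408 - 4*(-144)) = 47524 - (408 + 576) = 47524 - 1*984 = 47524 - 984 = 46540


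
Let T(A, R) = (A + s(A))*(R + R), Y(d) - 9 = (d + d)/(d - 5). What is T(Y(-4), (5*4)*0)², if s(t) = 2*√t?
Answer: 0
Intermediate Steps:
Y(d) = 9 + 2*d/(-5 + d) (Y(d) = 9 + (d + d)/(d - 5) = 9 + (2*d)/(-5 + d) = 9 + 2*d/(-5 + d))
T(A, R) = 2*R*(A + 2*√A) (T(A, R) = (A + 2*√A)*(R + R) = (A + 2*√A)*(2*R) = 2*R*(A + 2*√A))
T(Y(-4), (5*4)*0)² = (2*((5*4)*0)*((-45 + 11*(-4))/(-5 - 4) + 2*√((-45 + 11*(-4))/(-5 - 4))))² = (2*(20*0)*((-45 - 44)/(-9) + 2*√((-45 - 44)/(-9))))² = (2*0*(-⅑*(-89) + 2*√(-⅑*(-89))))² = (2*0*(89/9 + 2*√(89/9)))² = (2*0*(89/9 + 2*(√89/3)))² = (2*0*(89/9 + 2*√89/3))² = 0² = 0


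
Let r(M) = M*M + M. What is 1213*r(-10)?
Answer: 109170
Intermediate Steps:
r(M) = M + M² (r(M) = M² + M = M + M²)
1213*r(-10) = 1213*(-10*(1 - 10)) = 1213*(-10*(-9)) = 1213*90 = 109170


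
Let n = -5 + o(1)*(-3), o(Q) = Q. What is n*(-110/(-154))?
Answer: -40/7 ≈ -5.7143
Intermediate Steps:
n = -8 (n = -5 + 1*(-3) = -5 - 3 = -8)
n*(-110/(-154)) = -(-880)/(-154) = -(-880)*(-1)/154 = -8*5/7 = -40/7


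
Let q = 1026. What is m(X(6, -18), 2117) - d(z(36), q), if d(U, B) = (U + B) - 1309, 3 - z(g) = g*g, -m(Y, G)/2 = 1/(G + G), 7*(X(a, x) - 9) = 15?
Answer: 3336391/2117 ≈ 1576.0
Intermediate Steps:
X(a, x) = 78/7 (X(a, x) = 9 + (1/7)*15 = 9 + 15/7 = 78/7)
m(Y, G) = -1/G (m(Y, G) = -2/(G + G) = -2*1/(2*G) = -1/G)
z(g) = 3 - g**2 (z(g) = 3 - g*g = 3 - g**2)
d(U, B) = -1309 + B + U (d(U, B) = (B + U) - 1309 = -1309 + B + U)
m(X(6, -18), 2117) - d(z(36), q) = -1/2117 - (-1309 + 1026 + (3 - 1*36**2)) = -1*1/2117 - (-1309 + 1026 + (3 - 1*1296)) = -1/2117 - (-1309 + 1026 + (3 - 1296)) = -1/2117 - (-1309 + 1026 - 1293) = -1/2117 - 1*(-1576) = -1/2117 + 1576 = 3336391/2117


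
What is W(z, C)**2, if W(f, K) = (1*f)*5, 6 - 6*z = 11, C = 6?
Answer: 625/36 ≈ 17.361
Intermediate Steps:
z = -5/6 (z = 1 - 1/6*11 = 1 - 11/6 = -5/6 ≈ -0.83333)
W(f, K) = 5*f (W(f, K) = f*5 = 5*f)
W(z, C)**2 = (5*(-5/6))**2 = (-25/6)**2 = 625/36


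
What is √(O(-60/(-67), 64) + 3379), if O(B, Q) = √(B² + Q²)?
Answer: √(15168331 + 268*√1149409)/67 ≈ 58.677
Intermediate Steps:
√(O(-60/(-67), 64) + 3379) = √(√((-60/(-67))² + 64²) + 3379) = √(√((-60*(-1/67))² + 4096) + 3379) = √(√((60/67)² + 4096) + 3379) = √(√(3600/4489 + 4096) + 3379) = √(√(18390544/4489) + 3379) = √(4*√1149409/67 + 3379) = √(3379 + 4*√1149409/67)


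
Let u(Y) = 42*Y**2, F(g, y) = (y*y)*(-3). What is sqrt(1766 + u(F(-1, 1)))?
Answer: 4*sqrt(134) ≈ 46.303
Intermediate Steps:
F(g, y) = -3*y**2 (F(g, y) = y**2*(-3) = -3*y**2)
sqrt(1766 + u(F(-1, 1))) = sqrt(1766 + 42*(-3*1**2)**2) = sqrt(1766 + 42*(-3*1)**2) = sqrt(1766 + 42*(-3)**2) = sqrt(1766 + 42*9) = sqrt(1766 + 378) = sqrt(2144) = 4*sqrt(134)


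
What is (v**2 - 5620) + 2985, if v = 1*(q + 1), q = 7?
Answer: -2571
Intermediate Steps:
v = 8 (v = 1*(7 + 1) = 1*8 = 8)
(v**2 - 5620) + 2985 = (8**2 - 5620) + 2985 = (64 - 5620) + 2985 = -5556 + 2985 = -2571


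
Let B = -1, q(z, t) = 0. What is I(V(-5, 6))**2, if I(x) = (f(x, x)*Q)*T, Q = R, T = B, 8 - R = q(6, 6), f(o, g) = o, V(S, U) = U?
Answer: 2304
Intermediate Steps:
R = 8 (R = 8 - 1*0 = 8 + 0 = 8)
T = -1
Q = 8
I(x) = -8*x (I(x) = (x*8)*(-1) = (8*x)*(-1) = -8*x)
I(V(-5, 6))**2 = (-8*6)**2 = (-48)**2 = 2304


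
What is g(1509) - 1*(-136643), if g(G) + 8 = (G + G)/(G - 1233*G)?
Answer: 84167159/616 ≈ 1.3664e+5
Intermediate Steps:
g(G) = -4929/616 (g(G) = -8 + (G + G)/(G - 1233*G) = -8 + (2*G)/((-1232*G)) = -8 + (2*G)*(-1/(1232*G)) = -8 - 1/616 = -4929/616)
g(1509) - 1*(-136643) = -4929/616 - 1*(-136643) = -4929/616 + 136643 = 84167159/616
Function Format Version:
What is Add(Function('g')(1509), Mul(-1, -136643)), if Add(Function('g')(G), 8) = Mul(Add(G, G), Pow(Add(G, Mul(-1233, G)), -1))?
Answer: Rational(84167159, 616) ≈ 1.3664e+5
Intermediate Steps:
Function('g')(G) = Rational(-4929, 616) (Function('g')(G) = Add(-8, Mul(Add(G, G), Pow(Add(G, Mul(-1233, G)), -1))) = Add(-8, Mul(Mul(2, G), Pow(Mul(-1232, G), -1))) = Add(-8, Mul(Mul(2, G), Mul(Rational(-1, 1232), Pow(G, -1)))) = Add(-8, Rational(-1, 616)) = Rational(-4929, 616))
Add(Function('g')(1509), Mul(-1, -136643)) = Add(Rational(-4929, 616), Mul(-1, -136643)) = Add(Rational(-4929, 616), 136643) = Rational(84167159, 616)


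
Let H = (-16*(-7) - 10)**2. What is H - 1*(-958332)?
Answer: 968736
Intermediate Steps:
H = 10404 (H = (112 - 10)**2 = 102**2 = 10404)
H - 1*(-958332) = 10404 - 1*(-958332) = 10404 + 958332 = 968736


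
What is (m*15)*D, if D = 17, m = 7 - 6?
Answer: 255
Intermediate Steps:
m = 1
(m*15)*D = (1*15)*17 = 15*17 = 255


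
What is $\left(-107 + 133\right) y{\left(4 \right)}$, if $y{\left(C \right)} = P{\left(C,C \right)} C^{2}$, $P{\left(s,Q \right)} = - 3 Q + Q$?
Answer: $-3328$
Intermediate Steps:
$P{\left(s,Q \right)} = - 2 Q$
$y{\left(C \right)} = - 2 C^{3}$ ($y{\left(C \right)} = - 2 C C^{2} = - 2 C^{3}$)
$\left(-107 + 133\right) y{\left(4 \right)} = \left(-107 + 133\right) \left(- 2 \cdot 4^{3}\right) = 26 \left(\left(-2\right) 64\right) = 26 \left(-128\right) = -3328$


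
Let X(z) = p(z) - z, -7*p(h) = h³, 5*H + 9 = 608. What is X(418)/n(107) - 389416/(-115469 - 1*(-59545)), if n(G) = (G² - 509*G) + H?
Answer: 128093847808/511942277 ≈ 250.21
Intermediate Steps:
H = 599/5 (H = -9/5 + (⅕)*608 = -9/5 + 608/5 = 599/5 ≈ 119.80)
p(h) = -h³/7
X(z) = -z - z³/7 (X(z) = -z³/7 - z = -z - z³/7)
n(G) = 599/5 + G² - 509*G (n(G) = (G² - 509*G) + 599/5 = 599/5 + G² - 509*G)
X(418)/n(107) - 389416/(-115469 - 1*(-59545)) = (-1*418 - ⅐*418³)/(599/5 + 107² - 509*107) - 389416/(-115469 - 1*(-59545)) = (-418 - ⅐*73034632)/(599/5 + 11449 - 54463) - 389416/(-115469 + 59545) = (-418 - 73034632/7)/(-214471/5) - 389416/(-55924) = -73037558/7*(-5/214471) - 389416*(-1/55924) = 365187790/1501297 + 97354/13981 = 128093847808/511942277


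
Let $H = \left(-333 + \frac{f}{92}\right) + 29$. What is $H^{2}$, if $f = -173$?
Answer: $\frac{791915881}{8464} \approx 93563.0$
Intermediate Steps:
$H = - \frac{28141}{92}$ ($H = \left(-333 - \frac{173}{92}\right) + 29 = - \frac{30809}{92} + 29 = - \frac{28141}{92} \approx -305.88$)
$H^{2} = \left(- \frac{28141}{92}\right)^{2} = \frac{791915881}{8464}$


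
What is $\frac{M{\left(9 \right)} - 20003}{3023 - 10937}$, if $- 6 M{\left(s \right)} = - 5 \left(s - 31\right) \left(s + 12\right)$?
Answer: $\frac{3398}{1319} \approx 2.5762$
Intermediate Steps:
$M{\left(s \right)} = \frac{5 \left(-31 + s\right) \left(12 + s\right)}{6}$ ($M{\left(s \right)} = - \frac{\left(-5\right) \left(s - 31\right) \left(s + 12\right)}{6} = - \frac{\left(-5\right) \left(-31 + s\right) \left(12 + s\right)}{6} = \frac{5 \left(-31 + s\right) \left(12 + s\right)}{6}$)
$\frac{M{\left(9 \right)} - 20003}{3023 - 10937} = \frac{\left(-310 - \frac{285}{2} + \frac{5 \cdot 9^{2}}{6}\right) - 20003}{3023 - 10937} = \frac{\left(-310 - \frac{285}{2} + \frac{5}{6} \cdot 81\right) - 20003}{-7914} = \left(\left(-310 - \frac{285}{2} + \frac{135}{2}\right) - 20003\right) \left(- \frac{1}{7914}\right) = \left(-385 - 20003\right) \left(- \frac{1}{7914}\right) = \left(-20388\right) \left(- \frac{1}{7914}\right) = \frac{3398}{1319}$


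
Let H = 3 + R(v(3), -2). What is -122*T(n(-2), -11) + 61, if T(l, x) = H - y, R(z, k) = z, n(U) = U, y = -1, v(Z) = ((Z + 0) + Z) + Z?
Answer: -1525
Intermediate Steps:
v(Z) = 3*Z (v(Z) = (Z + Z) + Z = 2*Z + Z = 3*Z)
H = 12 (H = 3 + 3*3 = 3 + 9 = 12)
T(l, x) = 13 (T(l, x) = 12 - 1*(-1) = 12 + 1 = 13)
-122*T(n(-2), -11) + 61 = -122*13 + 61 = -1586 + 61 = -1525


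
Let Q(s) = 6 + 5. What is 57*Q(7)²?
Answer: 6897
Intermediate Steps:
Q(s) = 11
57*Q(7)² = 57*11² = 57*121 = 6897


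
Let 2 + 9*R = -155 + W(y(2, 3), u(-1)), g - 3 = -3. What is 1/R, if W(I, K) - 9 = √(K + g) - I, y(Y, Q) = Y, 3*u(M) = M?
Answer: -4050/67501 - 9*I*√3/67501 ≈ -0.059999 - 0.00023094*I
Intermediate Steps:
g = 0 (g = 3 - 3 = 0)
u(M) = M/3
W(I, K) = 9 + √K - I (W(I, K) = 9 + (√(K + 0) - I) = 9 + (√K - I) = 9 + √K - I)
R = -50/3 + I*√3/27 (R = -2/9 + (-155 + (9 + √((⅓)*(-1)) - 1*2))/9 = -2/9 + (-155 + (9 + √(-⅓) - 2))/9 = -2/9 + (-155 + (9 + I*√3/3 - 2))/9 = -2/9 + (-155 + (7 + I*√3/3))/9 = -2/9 + (-148 + I*√3/3)/9 = -2/9 + (-148/9 + I*√3/27) = -50/3 + I*√3/27 ≈ -16.667 + 0.06415*I)
1/R = 1/(-50/3 + I*√3/27)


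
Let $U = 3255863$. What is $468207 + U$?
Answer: $3724070$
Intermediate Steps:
$468207 + U = 468207 + 3255863 = 3724070$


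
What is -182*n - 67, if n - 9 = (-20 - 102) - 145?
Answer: 46889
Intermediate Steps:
n = -258 (n = 9 + ((-20 - 102) - 145) = 9 + (-122 - 145) = 9 - 267 = -258)
-182*n - 67 = -182*(-258) - 67 = 46956 - 67 = 46889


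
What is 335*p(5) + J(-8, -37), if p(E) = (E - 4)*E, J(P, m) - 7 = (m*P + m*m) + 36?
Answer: 3383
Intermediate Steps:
J(P, m) = 43 + m² + P*m (J(P, m) = 7 + ((m*P + m*m) + 36) = 7 + ((P*m + m²) + 36) = 7 + ((m² + P*m) + 36) = 7 + (36 + m² + P*m) = 43 + m² + P*m)
p(E) = E*(-4 + E) (p(E) = (-4 + E)*E = E*(-4 + E))
335*p(5) + J(-8, -37) = 335*(5*(-4 + 5)) + (43 + (-37)² - 8*(-37)) = 335*(5*1) + (43 + 1369 + 296) = 335*5 + 1708 = 1675 + 1708 = 3383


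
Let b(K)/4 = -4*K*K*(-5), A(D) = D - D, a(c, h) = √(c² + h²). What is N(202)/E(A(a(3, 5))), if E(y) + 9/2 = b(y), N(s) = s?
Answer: -404/9 ≈ -44.889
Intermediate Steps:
A(D) = 0
b(K) = 80*K² (b(K) = 4*(-4*K*K*(-5)) = 4*(-4*K²*(-5)) = 4*(20*K²) = 80*K²)
E(y) = -9/2 + 80*y²
N(202)/E(A(a(3, 5))) = 202/(-9/2 + 80*0²) = 202/(-9/2 + 80*0) = 202/(-9/2 + 0) = 202/(-9/2) = 202*(-2/9) = -404/9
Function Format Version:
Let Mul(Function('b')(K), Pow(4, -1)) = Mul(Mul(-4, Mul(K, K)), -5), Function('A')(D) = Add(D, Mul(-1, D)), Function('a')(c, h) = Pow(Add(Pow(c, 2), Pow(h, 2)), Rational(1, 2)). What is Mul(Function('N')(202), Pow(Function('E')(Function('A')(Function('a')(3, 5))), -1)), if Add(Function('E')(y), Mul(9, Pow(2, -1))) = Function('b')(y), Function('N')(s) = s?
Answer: Rational(-404, 9) ≈ -44.889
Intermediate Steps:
Function('A')(D) = 0
Function('b')(K) = Mul(80, Pow(K, 2)) (Function('b')(K) = Mul(4, Mul(Mul(-4, Mul(K, K)), -5)) = Mul(4, Mul(Mul(-4, Pow(K, 2)), -5)) = Mul(4, Mul(20, Pow(K, 2))) = Mul(80, Pow(K, 2)))
Function('E')(y) = Add(Rational(-9, 2), Mul(80, Pow(y, 2)))
Mul(Function('N')(202), Pow(Function('E')(Function('A')(Function('a')(3, 5))), -1)) = Mul(202, Pow(Add(Rational(-9, 2), Mul(80, Pow(0, 2))), -1)) = Mul(202, Pow(Add(Rational(-9, 2), Mul(80, 0)), -1)) = Mul(202, Pow(Add(Rational(-9, 2), 0), -1)) = Mul(202, Pow(Rational(-9, 2), -1)) = Mul(202, Rational(-2, 9)) = Rational(-404, 9)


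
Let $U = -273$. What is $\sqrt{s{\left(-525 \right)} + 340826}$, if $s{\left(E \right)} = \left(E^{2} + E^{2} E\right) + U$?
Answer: $i \sqrt{144086947} \approx 12004.0 i$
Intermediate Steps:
$s{\left(E \right)} = -273 + E^{2} + E^{3}$ ($s{\left(E \right)} = \left(E^{2} + E^{2} E\right) - 273 = \left(E^{2} + E^{3}\right) - 273 = -273 + E^{2} + E^{3}$)
$\sqrt{s{\left(-525 \right)} + 340826} = \sqrt{\left(-273 + \left(-525\right)^{2} + \left(-525\right)^{3}\right) + 340826} = \sqrt{\left(-273 + 275625 - 144703125\right) + 340826} = \sqrt{-144427773 + 340826} = \sqrt{-144086947} = i \sqrt{144086947}$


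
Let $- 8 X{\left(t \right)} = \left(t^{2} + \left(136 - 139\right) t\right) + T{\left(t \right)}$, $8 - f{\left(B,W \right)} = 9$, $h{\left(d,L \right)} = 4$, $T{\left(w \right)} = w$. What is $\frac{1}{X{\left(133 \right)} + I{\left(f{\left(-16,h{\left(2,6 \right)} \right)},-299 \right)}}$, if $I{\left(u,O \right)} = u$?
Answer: $- \frac{8}{17431} \approx -0.00045895$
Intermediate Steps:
$f{\left(B,W \right)} = -1$ ($f{\left(B,W \right)} = 8 - 9 = -1$)
$X{\left(t \right)} = - \frac{t^{2}}{8} + \frac{t}{4}$ ($X{\left(t \right)} = - \frac{\left(t^{2} + \left(136 - 139\right) t\right) + t}{8} = - \frac{\left(t^{2} - 3 t\right) + t}{8} = - \frac{t^{2} - 2 t}{8} = - \frac{t^{2}}{8} + \frac{t}{4}$)
$\frac{1}{X{\left(133 \right)} + I{\left(f{\left(-16,h{\left(2,6 \right)} \right)},-299 \right)}} = \frac{1}{\frac{1}{8} \cdot 133 \left(2 - 133\right) - 1} = \frac{1}{\frac{1}{8} \cdot 133 \left(-131\right) - 1} = \frac{1}{- \frac{17423}{8} - 1} = \frac{1}{- \frac{17431}{8}} = - \frac{8}{17431}$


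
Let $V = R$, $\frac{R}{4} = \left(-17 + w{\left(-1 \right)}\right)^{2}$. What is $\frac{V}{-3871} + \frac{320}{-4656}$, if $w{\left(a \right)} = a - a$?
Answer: $- \frac{413816}{1126461} \approx -0.36736$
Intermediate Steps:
$w{\left(a \right)} = 0$
$R = 1156$ ($R = 4 \left(-17 + 0\right)^{2} = 4 \left(-17\right)^{2} = 4 \cdot 289 = 1156$)
$V = 1156$
$\frac{V}{-3871} + \frac{320}{-4656} = \frac{1156}{-3871} + \frac{320}{-4656} = 1156 \left(- \frac{1}{3871}\right) + 320 \left(- \frac{1}{4656}\right) = - \frac{1156}{3871} - \frac{20}{291} = - \frac{413816}{1126461}$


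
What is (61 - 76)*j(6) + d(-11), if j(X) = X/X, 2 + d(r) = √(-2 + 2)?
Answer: -17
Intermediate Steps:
d(r) = -2 (d(r) = -2 + √(-2 + 2) = -2 + √0 = -2 + 0 = -2)
j(X) = 1
(61 - 76)*j(6) + d(-11) = (61 - 76)*1 - 2 = -15*1 - 2 = -15 - 2 = -17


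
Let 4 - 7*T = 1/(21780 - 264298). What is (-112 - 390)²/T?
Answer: 427808542504/970073 ≈ 4.4101e+5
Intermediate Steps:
T = 970073/1697626 (T = 4/7 - 1/(7*(21780 - 264298)) = 4/7 - ⅐/(-242518) = 4/7 - ⅐*(-1/242518) = 4/7 + 1/1697626 = 970073/1697626 ≈ 0.57143)
(-112 - 390)²/T = (-112 - 390)²/(970073/1697626) = (-502)²*(1697626/970073) = 252004*(1697626/970073) = 427808542504/970073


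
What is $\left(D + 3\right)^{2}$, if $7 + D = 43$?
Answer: $1521$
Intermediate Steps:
$D = 36$ ($D = -7 + 43 = 36$)
$\left(D + 3\right)^{2} = \left(36 + 3\right)^{2} = 39^{2} = 1521$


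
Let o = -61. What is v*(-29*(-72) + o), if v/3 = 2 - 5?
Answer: -18243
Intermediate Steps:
v = -9 (v = 3*(2 - 5) = 3*(-3) = -9)
v*(-29*(-72) + o) = -9*(-29*(-72) - 61) = -9*(2088 - 61) = -9*2027 = -18243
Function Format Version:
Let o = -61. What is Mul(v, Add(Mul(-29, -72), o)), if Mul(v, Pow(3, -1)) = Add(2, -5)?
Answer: -18243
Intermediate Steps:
v = -9 (v = Mul(3, Add(2, -5)) = Mul(3, -3) = -9)
Mul(v, Add(Mul(-29, -72), o)) = Mul(-9, Add(Mul(-29, -72), -61)) = Mul(-9, Add(2088, -61)) = Mul(-9, 2027) = -18243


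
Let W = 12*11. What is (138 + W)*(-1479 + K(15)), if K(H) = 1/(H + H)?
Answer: -399321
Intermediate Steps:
K(H) = 1/(2*H)
W = 132
(138 + W)*(-1479 + K(15)) = (138 + 132)*(-1479 + (½)/15) = 270*(-1479 + (½)*(1/15)) = 270*(-1479 + 1/30) = 270*(-44369/30) = -399321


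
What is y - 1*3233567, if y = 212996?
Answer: -3020571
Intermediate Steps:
y - 1*3233567 = 212996 - 1*3233567 = 212996 - 3233567 = -3020571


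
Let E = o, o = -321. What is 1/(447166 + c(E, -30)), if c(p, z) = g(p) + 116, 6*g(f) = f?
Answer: 2/894457 ≈ 2.2360e-6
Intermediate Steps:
E = -321
g(f) = f/6
c(p, z) = 116 + p/6 (c(p, z) = p/6 + 116 = 116 + p/6)
1/(447166 + c(E, -30)) = 1/(447166 + (116 + (1/6)*(-321))) = 1/(447166 + (116 - 107/2)) = 1/(447166 + 125/2) = 1/(894457/2) = 2/894457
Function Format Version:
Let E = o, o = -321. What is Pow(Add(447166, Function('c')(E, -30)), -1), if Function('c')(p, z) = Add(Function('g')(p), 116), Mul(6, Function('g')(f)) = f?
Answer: Rational(2, 894457) ≈ 2.2360e-6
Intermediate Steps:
E = -321
Function('g')(f) = Mul(Rational(1, 6), f)
Function('c')(p, z) = Add(116, Mul(Rational(1, 6), p)) (Function('c')(p, z) = Add(Mul(Rational(1, 6), p), 116) = Add(116, Mul(Rational(1, 6), p)))
Pow(Add(447166, Function('c')(E, -30)), -1) = Pow(Add(447166, Add(116, Mul(Rational(1, 6), -321))), -1) = Pow(Add(447166, Add(116, Rational(-107, 2))), -1) = Pow(Add(447166, Rational(125, 2)), -1) = Pow(Rational(894457, 2), -1) = Rational(2, 894457)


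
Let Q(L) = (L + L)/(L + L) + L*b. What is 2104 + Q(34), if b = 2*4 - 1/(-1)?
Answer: 2411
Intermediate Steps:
b = 9 (b = 8 - 1*(-1) = 8 + 1 = 9)
Q(L) = 1 + 9*L (Q(L) = (L + L)/(L + L) + L*9 = (2*L)/((2*L)) + 9*L = (2*L)*(1/(2*L)) + 9*L = 1 + 9*L)
2104 + Q(34) = 2104 + (1 + 9*34) = 2104 + (1 + 306) = 2104 + 307 = 2411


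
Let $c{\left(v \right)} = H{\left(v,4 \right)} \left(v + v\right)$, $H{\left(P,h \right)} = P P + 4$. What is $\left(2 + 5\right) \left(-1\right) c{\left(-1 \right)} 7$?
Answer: $490$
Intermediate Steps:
$H{\left(P,h \right)} = 4 + P^{2}$ ($H{\left(P,h \right)} = P^{2} + 4 = 4 + P^{2}$)
$c{\left(v \right)} = 2 v \left(4 + v^{2}\right)$ ($c{\left(v \right)} = \left(4 + v^{2}\right) \left(v + v\right) = \left(4 + v^{2}\right) 2 v = 2 v \left(4 + v^{2}\right)$)
$\left(2 + 5\right) \left(-1\right) c{\left(-1 \right)} 7 = \left(2 + 5\right) \left(-1\right) 2 \left(-1\right) \left(4 + \left(-1\right)^{2}\right) 7 = 7 \left(-1\right) 2 \left(-1\right) \left(4 + 1\right) 7 = - 7 \cdot 2 \left(-1\right) 5 \cdot 7 = \left(-7\right) \left(-10\right) 7 = 70 \cdot 7 = 490$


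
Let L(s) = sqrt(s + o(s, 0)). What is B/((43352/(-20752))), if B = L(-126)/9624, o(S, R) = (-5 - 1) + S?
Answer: -1297*I*sqrt(258)/26076228 ≈ -0.00079892*I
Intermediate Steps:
o(S, R) = -6 + S
L(s) = sqrt(-6 + 2*s) (L(s) = sqrt(s + (-6 + s)) = sqrt(-6 + 2*s))
B = I*sqrt(258)/9624 (B = sqrt(-6 + 2*(-126))/9624 = sqrt(-6 - 252)*(1/9624) = sqrt(-258)*(1/9624) = (I*sqrt(258))*(1/9624) = I*sqrt(258)/9624 ≈ 0.001669*I)
B/((43352/(-20752))) = (I*sqrt(258)/9624)/((43352/(-20752))) = (I*sqrt(258)/9624)/((43352*(-1/20752))) = (I*sqrt(258)/9624)/(-5419/2594) = (I*sqrt(258)/9624)*(-2594/5419) = -1297*I*sqrt(258)/26076228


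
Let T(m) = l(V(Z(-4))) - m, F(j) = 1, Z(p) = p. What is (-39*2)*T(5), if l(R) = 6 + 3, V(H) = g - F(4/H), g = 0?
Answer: -312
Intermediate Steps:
V(H) = -1 (V(H) = 0 - 1*1 = 0 - 1 = -1)
l(R) = 9
T(m) = 9 - m
(-39*2)*T(5) = (-39*2)*(9 - 1*5) = -78*(9 - 5) = -78*4 = -312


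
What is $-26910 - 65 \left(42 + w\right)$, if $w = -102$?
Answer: $-23010$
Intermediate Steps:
$-26910 - 65 \left(42 + w\right) = -26910 - 65 \left(42 - 102\right) = -26910 - 65 \left(-60\right) = -26910 - -3900 = -26910 + 3900 = -23010$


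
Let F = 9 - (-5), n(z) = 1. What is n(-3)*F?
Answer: 14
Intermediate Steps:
F = 14 (F = 9 - 1*(-5) = 9 + 5 = 14)
n(-3)*F = 1*14 = 14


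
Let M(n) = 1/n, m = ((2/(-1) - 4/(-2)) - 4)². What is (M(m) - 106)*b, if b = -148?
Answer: 62715/4 ≈ 15679.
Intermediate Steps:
m = 16 (m = ((2*(-1) - 4*(-½)) - 4)² = ((-2 + 2) - 4)² = (0 - 4)² = (-4)² = 16)
(M(m) - 106)*b = (1/16 - 106)*(-148) = -1695/16*(-148) = 62715/4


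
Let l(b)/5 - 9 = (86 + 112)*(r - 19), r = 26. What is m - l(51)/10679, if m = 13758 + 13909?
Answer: 295448918/10679 ≈ 27666.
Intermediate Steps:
l(b) = 6975 (l(b) = 45 + 5*((86 + 112)*(26 - 19)) = 45 + 5*(198*7) = 45 + 5*1386 = 45 + 6930 = 6975)
m = 27667
m - l(51)/10679 = 27667 - 6975/10679 = 295448918/10679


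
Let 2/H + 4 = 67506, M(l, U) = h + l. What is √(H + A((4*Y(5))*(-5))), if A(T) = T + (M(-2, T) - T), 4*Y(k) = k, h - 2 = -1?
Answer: 75*I*√202506/33751 ≈ 0.99998*I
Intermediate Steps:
h = 1 (h = 2 - 1 = 1)
M(l, U) = 1 + l
Y(k) = k/4
A(T) = -1 (A(T) = T + ((1 - 2) - T) = T + (-1 - T) = -1)
H = 1/33751 (H = 2/(-4 + 67506) = 2/67502 = 2*(1/67502) = 1/33751 ≈ 2.9629e-5)
√(H + A((4*Y(5))*(-5))) = √(1/33751 - 1) = √(-33750/33751) = 75*I*√202506/33751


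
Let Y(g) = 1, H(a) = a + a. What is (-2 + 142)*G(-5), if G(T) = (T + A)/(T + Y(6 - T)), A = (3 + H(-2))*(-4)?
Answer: 35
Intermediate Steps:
H(a) = 2*a
A = 4 (A = (3 + 2*(-2))*(-4) = (3 - 4)*(-4) = -1*(-4) = 4)
G(T) = (4 + T)/(1 + T) (G(T) = (T + 4)/(T + 1) = (4 + T)/(1 + T))
(-2 + 142)*G(-5) = (-2 + 142)*((4 - 5)/(1 - 5)) = 140*(-1/(-4)) = 140*(-1/4*(-1)) = 140*(1/4) = 35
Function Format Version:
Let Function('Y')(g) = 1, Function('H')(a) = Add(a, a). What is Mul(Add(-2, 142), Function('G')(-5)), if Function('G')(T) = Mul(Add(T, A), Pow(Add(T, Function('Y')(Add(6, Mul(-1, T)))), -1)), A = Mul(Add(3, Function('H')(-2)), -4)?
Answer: 35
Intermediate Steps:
Function('H')(a) = Mul(2, a)
A = 4 (A = Mul(Add(3, Mul(2, -2)), -4) = Mul(Add(3, -4), -4) = Mul(-1, -4) = 4)
Function('G')(T) = Mul(Pow(Add(1, T), -1), Add(4, T)) (Function('G')(T) = Mul(Add(T, 4), Pow(Add(T, 1), -1)) = Mul(Add(4, T), Pow(Add(1, T), -1)) = Mul(Pow(Add(1, T), -1), Add(4, T)))
Mul(Add(-2, 142), Function('G')(-5)) = Mul(Add(-2, 142), Mul(Pow(Add(1, -5), -1), Add(4, -5))) = Mul(140, Mul(Pow(-4, -1), -1)) = Mul(140, Mul(Rational(-1, 4), -1)) = Mul(140, Rational(1, 4)) = 35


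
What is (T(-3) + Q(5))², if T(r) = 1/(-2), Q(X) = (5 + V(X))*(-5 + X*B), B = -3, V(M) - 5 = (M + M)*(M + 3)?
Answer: 12967201/4 ≈ 3.2418e+6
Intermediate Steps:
V(M) = 5 + 2*M*(3 + M) (V(M) = 5 + (M + M)*(M + 3) = 5 + (2*M)*(3 + M) = 5 + 2*M*(3 + M))
Q(X) = (-5 - 3*X)*(10 + 2*X² + 6*X) (Q(X) = (5 + (5 + 2*X² + 6*X))*(-5 + X*(-3)) = (10 + 2*X² + 6*X)*(-5 - 3*X) = (-5 - 3*X)*(10 + 2*X² + 6*X))
T(r) = -½
(T(-3) + Q(5))² = (-½ + (-50 - 60*5 - 28*5² - 6*5³))² = (-½ + (-50 - 300 - 28*25 - 6*125))² = (-½ + (-50 - 300 - 700 - 750))² = (-½ - 1800)² = (-3601/2)² = 12967201/4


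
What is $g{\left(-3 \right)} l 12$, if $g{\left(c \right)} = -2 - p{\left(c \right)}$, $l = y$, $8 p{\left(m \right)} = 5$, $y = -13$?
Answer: $\frac{819}{2} \approx 409.5$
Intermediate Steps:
$p{\left(m \right)} = \frac{5}{8}$ ($p{\left(m \right)} = \frac{1}{8} \cdot 5 = \frac{5}{8}$)
$l = -13$
$g{\left(c \right)} = - \frac{21}{8}$ ($g{\left(c \right)} = -2 - \frac{5}{8} = - \frac{21}{8}$)
$g{\left(-3 \right)} l 12 = \left(- \frac{21}{8}\right) \left(-13\right) 12 = \frac{273}{8} \cdot 12 = \frac{819}{2}$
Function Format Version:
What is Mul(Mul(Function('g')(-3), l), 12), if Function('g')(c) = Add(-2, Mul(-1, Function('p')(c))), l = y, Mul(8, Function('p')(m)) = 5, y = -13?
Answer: Rational(819, 2) ≈ 409.50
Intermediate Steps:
Function('p')(m) = Rational(5, 8) (Function('p')(m) = Mul(Rational(1, 8), 5) = Rational(5, 8))
l = -13
Function('g')(c) = Rational(-21, 8) (Function('g')(c) = Add(-2, Mul(-1, Rational(5, 8))) = Add(-2, Rational(-5, 8)) = Rational(-21, 8))
Mul(Mul(Function('g')(-3), l), 12) = Mul(Mul(Rational(-21, 8), -13), 12) = Mul(Rational(273, 8), 12) = Rational(819, 2)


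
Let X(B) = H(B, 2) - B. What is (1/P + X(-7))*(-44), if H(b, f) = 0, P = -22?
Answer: -306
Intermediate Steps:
X(B) = -B (X(B) = 0 - B = -B)
(1/P + X(-7))*(-44) = (1/(-22) - 1*(-7))*(-44) = (-1/22 + 7)*(-44) = (153/22)*(-44) = -306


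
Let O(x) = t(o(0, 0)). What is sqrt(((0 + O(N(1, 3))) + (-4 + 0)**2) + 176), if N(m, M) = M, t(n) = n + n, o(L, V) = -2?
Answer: 2*sqrt(47) ≈ 13.711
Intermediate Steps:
t(n) = 2*n
O(x) = -4 (O(x) = 2*(-2) = -4)
sqrt(((0 + O(N(1, 3))) + (-4 + 0)**2) + 176) = sqrt(((0 - 4) + (-4 + 0)**2) + 176) = sqrt((-4 + (-4)**2) + 176) = sqrt((-4 + 16) + 176) = sqrt(12 + 176) = sqrt(188) = 2*sqrt(47)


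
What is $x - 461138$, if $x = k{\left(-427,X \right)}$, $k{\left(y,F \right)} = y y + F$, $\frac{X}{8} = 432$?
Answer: $-275353$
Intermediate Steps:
$X = 3456$ ($X = 8 \cdot 432 = 3456$)
$k{\left(y,F \right)} = F + y^{2}$ ($k{\left(y,F \right)} = y^{2} + F = F + y^{2}$)
$x = 185785$ ($x = 3456 + \left(-427\right)^{2} = 3456 + 182329 = 185785$)
$x - 461138 = 185785 - 461138 = -275353$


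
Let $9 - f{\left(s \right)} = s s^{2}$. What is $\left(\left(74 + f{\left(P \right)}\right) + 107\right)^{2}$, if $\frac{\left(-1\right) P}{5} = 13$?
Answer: $75523284225$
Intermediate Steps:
$P = -65$ ($P = \left(-5\right) 13 = -65$)
$f{\left(s \right)} = 9 - s^{3}$ ($f{\left(s \right)} = 9 - s s^{2} = 9 - s^{3}$)
$\left(\left(74 + f{\left(P \right)}\right) + 107\right)^{2} = \left(\left(74 + \left(9 - \left(-65\right)^{3}\right)\right) + 107\right)^{2} = \left(\left(74 + \left(9 - -274625\right)\right) + 107\right)^{2} = \left(\left(74 + \left(9 + 274625\right)\right) + 107\right)^{2} = \left(\left(74 + 274634\right) + 107\right)^{2} = \left(274708 + 107\right)^{2} = 274815^{2} = 75523284225$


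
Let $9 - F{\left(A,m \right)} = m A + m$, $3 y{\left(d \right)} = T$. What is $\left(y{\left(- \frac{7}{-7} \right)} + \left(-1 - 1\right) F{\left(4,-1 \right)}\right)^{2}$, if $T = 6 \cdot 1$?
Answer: $676$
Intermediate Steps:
$T = 6$
$y{\left(d \right)} = 2$ ($y{\left(d \right)} = \frac{1}{3} \cdot 6 = 2$)
$F{\left(A,m \right)} = 9 - m - A m$ ($F{\left(A,m \right)} = 9 - \left(m A + m\right) = 9 - \left(A m + m\right) = 9 - \left(m + A m\right) = 9 - m - A m$)
$\left(y{\left(- \frac{7}{-7} \right)} + \left(-1 - 1\right) F{\left(4,-1 \right)}\right)^{2} = \left(2 + \left(-1 - 1\right) \left(9 - -1 - 4 \left(-1\right)\right)\right)^{2} = \left(2 - 2 \left(9 + 1 + 4\right)\right)^{2} = \left(2 - 28\right)^{2} = \left(-26\right)^{2} = 676$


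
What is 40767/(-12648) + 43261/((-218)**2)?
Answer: -115853815/50090296 ≈ -2.3129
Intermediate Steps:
40767/(-12648) + 43261/((-218)**2) = 40767*(-1/12648) + 43261/47524 = -13589/4216 + 43261*(1/47524) = -13589/4216 + 43261/47524 = -115853815/50090296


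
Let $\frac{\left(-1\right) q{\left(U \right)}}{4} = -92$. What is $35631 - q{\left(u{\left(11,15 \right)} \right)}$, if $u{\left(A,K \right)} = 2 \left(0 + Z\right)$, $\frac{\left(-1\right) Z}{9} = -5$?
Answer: $35263$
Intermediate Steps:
$Z = 45$ ($Z = \left(-9\right) \left(-5\right) = 45$)
$u{\left(A,K \right)} = 90$ ($u{\left(A,K \right)} = 2 \left(0 + 45\right) = 2 \cdot 45 = 90$)
$q{\left(U \right)} = 368$ ($q{\left(U \right)} = \left(-4\right) \left(-92\right) = 368$)
$35631 - q{\left(u{\left(11,15 \right)} \right)} = 35631 - 368 = 35263$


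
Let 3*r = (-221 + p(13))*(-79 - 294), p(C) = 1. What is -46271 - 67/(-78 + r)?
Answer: -3786171047/81826 ≈ -46271.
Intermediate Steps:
r = 82060/3 (r = ((-221 + 1)*(-79 - 294))/3 = (-220*(-373))/3 = (1/3)*82060 = 82060/3 ≈ 27353.)
-46271 - 67/(-78 + r) = -46271 - 67/(-78 + 82060/3) = -46271 - 67/(81826/3) = -46271 + (3/81826)*(-67) = -46271 - 201/81826 = -3786171047/81826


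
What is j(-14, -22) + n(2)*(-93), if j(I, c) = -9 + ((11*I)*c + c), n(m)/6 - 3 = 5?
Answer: -1107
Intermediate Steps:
n(m) = 48 (n(m) = 18 + 6*5 = 18 + 30 = 48)
j(I, c) = -9 + c + 11*I*c (j(I, c) = -9 + (11*I*c + c) = -9 + (c + 11*I*c) = -9 + c + 11*I*c)
j(-14, -22) + n(2)*(-93) = (-9 - 22 + 11*(-14)*(-22)) + 48*(-93) = (-9 - 22 + 3388) - 4464 = 3357 - 4464 = -1107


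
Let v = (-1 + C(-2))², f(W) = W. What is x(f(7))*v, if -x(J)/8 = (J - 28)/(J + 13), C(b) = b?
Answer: 378/5 ≈ 75.600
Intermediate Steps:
x(J) = -8*(-28 + J)/(13 + J) (x(J) = -8*(J - 28)/(J + 13) = -8*(-28 + J)/(13 + J))
v = 9 (v = (-1 - 2)² = (-3)² = 9)
x(f(7))*v = (8*(28 - 1*7)/(13 + 7))*9 = (8*(28 - 7)/20)*9 = (8*(1/20)*21)*9 = (42/5)*9 = 378/5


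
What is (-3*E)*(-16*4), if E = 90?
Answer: 17280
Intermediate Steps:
(-3*E)*(-16*4) = (-3*90)*(-16*4) = -270*(-64) = 17280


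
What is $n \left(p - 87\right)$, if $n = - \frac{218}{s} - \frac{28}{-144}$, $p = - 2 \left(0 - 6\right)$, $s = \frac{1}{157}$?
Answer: $\frac{30803225}{12} \approx 2.5669 \cdot 10^{6}$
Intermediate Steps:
$s = \frac{1}{157} \approx 0.0063694$
$p = 12$ ($p = \left(-2\right) \left(-6\right) = 12$)
$n = - \frac{1232129}{36}$ ($n = - 218 \frac{1}{\frac{1}{157}} - \frac{28}{-144} = \left(-218\right) 157 - - \frac{7}{36} = -34226 + \frac{7}{36} = - \frac{1232129}{36} \approx -34226.0$)
$n \left(p - 87\right) = - \frac{1232129 \left(12 - 87\right)}{36} = \left(- \frac{1232129}{36}\right) \left(-75\right) = \frac{30803225}{12}$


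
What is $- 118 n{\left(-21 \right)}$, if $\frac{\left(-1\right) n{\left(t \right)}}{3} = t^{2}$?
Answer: $156114$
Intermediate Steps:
$n{\left(t \right)} = - 3 t^{2}$
$- 118 n{\left(-21 \right)} = - 118 \left(- 3 \left(-21\right)^{2}\right) = - 118 \left(\left(-3\right) 441\right) = \left(-118\right) \left(-1323\right) = 156114$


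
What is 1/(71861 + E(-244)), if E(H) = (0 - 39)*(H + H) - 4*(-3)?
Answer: 1/90905 ≈ 1.1000e-5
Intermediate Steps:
E(H) = 12 - 78*H (E(H) = -78*H - 1*(-12) = -78*H + 12 = 12 - 78*H)
1/(71861 + E(-244)) = 1/(71861 + (12 - 78*(-244))) = 1/(71861 + (12 + 19032)) = 1/(71861 + 19044) = 1/90905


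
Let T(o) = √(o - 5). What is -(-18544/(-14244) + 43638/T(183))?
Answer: -4636/3561 - 21819*√178/89 ≈ -3272.1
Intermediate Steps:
T(o) = √(-5 + o)
-(-18544/(-14244) + 43638/T(183)) = -(-18544/(-14244) + 43638/(√(-5 + 183))) = -(-18544*(-1/14244) + 43638/(√178)) = -(4636/3561 + 43638*(√178/178)) = -(4636/3561 + 21819*√178/89) = -4636/3561 - 21819*√178/89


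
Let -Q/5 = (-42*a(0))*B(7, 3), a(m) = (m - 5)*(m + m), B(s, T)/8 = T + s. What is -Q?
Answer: 0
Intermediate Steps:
B(s, T) = 8*T + 8*s (B(s, T) = 8*(T + s) = 8*T + 8*s)
a(m) = 2*m*(-5 + m) (a(m) = (-5 + m)*(2*m) = 2*m*(-5 + m))
Q = 0 (Q = -5*(-84*0*(-5 + 0))*(8*3 + 8*7) = -5*(-84*0*(-5))*(24 + 56) = -5*(-42*0)*80 = -0*80 = -5*0 = 0)
-Q = -1*0 = 0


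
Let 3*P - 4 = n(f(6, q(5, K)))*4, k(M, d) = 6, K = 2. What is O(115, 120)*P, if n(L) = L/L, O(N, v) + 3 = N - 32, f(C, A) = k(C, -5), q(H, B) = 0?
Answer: 640/3 ≈ 213.33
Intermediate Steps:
f(C, A) = 6
O(N, v) = -35 + N (O(N, v) = -3 + (N - 32) = -3 + (-32 + N) = -35 + N)
n(L) = 1
P = 8/3 (P = 4/3 + (1*4)/3 = 4/3 + (⅓)*4 = 4/3 + 4/3 = 8/3 ≈ 2.6667)
O(115, 120)*P = (-35 + 115)*(8/3) = 80*(8/3) = 640/3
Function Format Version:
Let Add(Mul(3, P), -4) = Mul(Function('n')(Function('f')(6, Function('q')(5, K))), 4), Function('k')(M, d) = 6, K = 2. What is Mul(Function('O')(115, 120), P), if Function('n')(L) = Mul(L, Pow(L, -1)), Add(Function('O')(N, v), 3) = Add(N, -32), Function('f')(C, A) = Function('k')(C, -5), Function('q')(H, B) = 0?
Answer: Rational(640, 3) ≈ 213.33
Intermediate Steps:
Function('f')(C, A) = 6
Function('O')(N, v) = Add(-35, N) (Function('O')(N, v) = Add(-3, Add(N, -32)) = Add(-3, Add(-32, N)) = Add(-35, N))
Function('n')(L) = 1
P = Rational(8, 3) (P = Add(Rational(4, 3), Mul(Rational(1, 3), Mul(1, 4))) = Add(Rational(4, 3), Mul(Rational(1, 3), 4)) = Add(Rational(4, 3), Rational(4, 3)) = Rational(8, 3) ≈ 2.6667)
Mul(Function('O')(115, 120), P) = Mul(Add(-35, 115), Rational(8, 3)) = Mul(80, Rational(8, 3)) = Rational(640, 3)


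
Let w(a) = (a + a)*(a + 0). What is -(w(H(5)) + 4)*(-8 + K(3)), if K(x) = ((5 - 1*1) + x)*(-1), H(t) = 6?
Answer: 1140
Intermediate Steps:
K(x) = -4 - x (K(x) = ((5 - 1) + x)*(-1) = (4 + x)*(-1) = -4 - x)
w(a) = 2*a² (w(a) = (2*a)*a = 2*a²)
-(w(H(5)) + 4)*(-8 + K(3)) = -(2*6² + 4)*(-8 + (-4 - 1*3)) = -(2*36 + 4)*(-8 + (-4 - 3)) = -(72 + 4)*(-8 - 7) = -76*(-15) = -1*(-1140) = 1140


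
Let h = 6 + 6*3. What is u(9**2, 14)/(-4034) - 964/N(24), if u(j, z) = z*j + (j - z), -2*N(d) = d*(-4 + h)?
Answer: 450067/121020 ≈ 3.7189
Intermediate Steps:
h = 24 (h = 6 + 18 = 24)
N(d) = -10*d (N(d) = -d*(-4 + 24)/2 = -d*20/2 = -10*d)
u(j, z) = j - z + j*z (u(j, z) = j*z + (j - z) = j - z + j*z)
u(9**2, 14)/(-4034) - 964/N(24) = (9**2 - 1*14 + 9**2*14)/(-4034) - 964/((-10*24)) = (81 - 14 + 81*14)*(-1/4034) - 964/(-240) = (81 - 14 + 1134)*(-1/4034) - 964*(-1/240) = 1201*(-1/4034) + 241/60 = -1201/4034 + 241/60 = 450067/121020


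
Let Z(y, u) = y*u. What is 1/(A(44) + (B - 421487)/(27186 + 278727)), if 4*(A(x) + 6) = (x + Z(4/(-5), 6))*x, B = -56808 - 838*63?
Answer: 1529565/647715593 ≈ 0.0023615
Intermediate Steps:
B = -109602 (B = -56808 - 52794 = -109602)
Z(y, u) = u*y
A(x) = -6 + x*(-24/5 + x)/4 (A(x) = -6 + ((x + 6*(4/(-5)))*x)/4 = -6 + ((x + 6*(4*(-⅕)))*x)/4 = -6 + ((x + 6*(-⅘))*x)/4 = -6 + ((x - 24/5)*x)/4 = -6 + ((-24/5 + x)*x)/4 = -6 + (x*(-24/5 + x))/4 = -6 + x*(-24/5 + x)/4)
1/(A(44) + (B - 421487)/(27186 + 278727)) = 1/((-6 - 6/5*44 + (¼)*44²) + (-109602 - 421487)/(27186 + 278727)) = 1/((-6 - 264/5 + (¼)*1936) - 531089/305913) = 1/((-6 - 264/5 + 484) - 531089*1/305913) = 1/(2126/5 - 531089/305913) = 1/(647715593/1529565) = 1529565/647715593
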